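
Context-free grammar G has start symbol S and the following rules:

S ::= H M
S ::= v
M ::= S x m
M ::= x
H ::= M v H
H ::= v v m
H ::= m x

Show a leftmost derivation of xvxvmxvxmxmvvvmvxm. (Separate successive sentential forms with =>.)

S=>HM=>MvHM=>xvHM=>xvMvHM=>xvSxmvHM=>xvHMxmvHM=>xvMvHMxmvHM=>xvxvHMxmvHM=>xvxvmxMxmvHM=>xvxvmxSxmxmvHM=>xvxvmxvxmxmvHM=>xvxvmxvxmxmvvvmM=>xvxvmxvxmxmvvvmSxm=>xvxvmxvxmxmvvvmvxm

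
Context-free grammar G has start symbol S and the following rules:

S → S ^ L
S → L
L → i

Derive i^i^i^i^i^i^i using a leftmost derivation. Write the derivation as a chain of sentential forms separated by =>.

S => S^L   [S → S ^ L]
S^L => S^L^L   [S → S ^ L]
S^L^L => S^L^L^L   [S → S ^ L]
S^L^L^L => S^L^L^L^L   [S → S ^ L]
S^L^L^L^L => S^L^L^L^L^L   [S → S ^ L]
S^L^L^L^L^L => S^L^L^L^L^L^L   [S → S ^ L]
S^L^L^L^L^L^L => L^L^L^L^L^L^L   [S → L]
L^L^L^L^L^L^L => i^L^L^L^L^L^L   [L → i]
i^L^L^L^L^L^L => i^i^L^L^L^L^L   [L → i]
i^i^L^L^L^L^L => i^i^i^L^L^L^L   [L → i]
i^i^i^L^L^L^L => i^i^i^i^L^L^L   [L → i]
i^i^i^i^L^L^L => i^i^i^i^i^L^L   [L → i]
i^i^i^i^i^L^L => i^i^i^i^i^i^L   [L → i]
i^i^i^i^i^i^L => i^i^i^i^i^i^i   [L → i]

S => S^L => S^L^L => S^L^L^L => S^L^L^L^L => S^L^L^L^L^L => S^L^L^L^L^L^L => L^L^L^L^L^L^L => i^L^L^L^L^L^L => i^i^L^L^L^L^L => i^i^i^L^L^L^L => i^i^i^i^L^L^L => i^i^i^i^i^L^L => i^i^i^i^i^i^L => i^i^i^i^i^i^i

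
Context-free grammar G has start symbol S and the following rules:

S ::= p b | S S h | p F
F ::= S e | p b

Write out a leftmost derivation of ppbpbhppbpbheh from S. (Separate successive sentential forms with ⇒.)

S ⇒ SSh   [S ::= S S h]
SSh ⇒ SShSh   [S ::= S S h]
SShSh ⇒ pFShSh   [S ::= p F]
pFShSh ⇒ ppbShSh   [F ::= p b]
ppbShSh ⇒ ppbpbhSh   [S ::= p b]
ppbpbhSh ⇒ ppbpbhpFh   [S ::= p F]
ppbpbhpFh ⇒ ppbpbhpSeh   [F ::= S e]
ppbpbhpSeh ⇒ ppbpbhpSSheh   [S ::= S S h]
ppbpbhpSSheh ⇒ ppbpbhppbSheh   [S ::= p b]
ppbpbhppbSheh ⇒ ppbpbhppbpbheh   [S ::= p b]

S⇒SSh⇒SShSh⇒pFShSh⇒ppbShSh⇒ppbpbhSh⇒ppbpbhpFh⇒ppbpbhpSeh⇒ppbpbhpSSheh⇒ppbpbhppbSheh⇒ppbpbhppbpbheh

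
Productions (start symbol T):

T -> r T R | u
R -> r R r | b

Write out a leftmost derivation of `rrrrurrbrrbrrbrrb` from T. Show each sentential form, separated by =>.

T => rTR   [T -> r T R]
rTR => rrTRR   [T -> r T R]
rrTRR => rrrTRRR   [T -> r T R]
rrrTRRR => rrrrTRRRR   [T -> r T R]
rrrrTRRRR => rrrruRRRR   [T -> u]
rrrruRRRR => rrrrurRrRRR   [R -> r R r]
rrrrurRrRRR => rrrrurrRrrRRR   [R -> r R r]
rrrrurrRrrRRR => rrrrurrbrrRRR   [R -> b]
rrrrurrbrrRRR => rrrrurrbrrbRR   [R -> b]
rrrrurrbrrbRR => rrrrurrbrrbrRrR   [R -> r R r]
rrrrurrbrrbrRrR => rrrrurrbrrbrrRrrR   [R -> r R r]
rrrrurrbrrbrrRrrR => rrrrurrbrrbrrbrrR   [R -> b]
rrrrurrbrrbrrbrrR => rrrrurrbrrbrrbrrb   [R -> b]

T=>rTR=>rrTRR=>rrrTRRR=>rrrrTRRRR=>rrrruRRRR=>rrrrurRrRRR=>rrrrurrRrrRRR=>rrrrurrbrrRRR=>rrrrurrbrrbRR=>rrrrurrbrrbrRrR=>rrrrurrbrrbrrRrrR=>rrrrurrbrrbrrbrrR=>rrrrurrbrrbrrbrrb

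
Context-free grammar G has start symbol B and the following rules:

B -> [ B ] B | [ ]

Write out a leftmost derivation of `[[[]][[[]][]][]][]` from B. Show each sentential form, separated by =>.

B=>[B]B=>[[B]B]B=>[[[]]B]B=>[[[]][B]B]B=>[[[]][[B]B]B]B=>[[[]][[[]]B]B]B=>[[[]][[[]][]]B]B=>[[[]][[[]][]][]]B=>[[[]][[[]][]][]][]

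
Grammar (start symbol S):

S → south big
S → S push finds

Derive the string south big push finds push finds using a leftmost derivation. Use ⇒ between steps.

S ⇒ S push finds ⇒ S push finds push finds ⇒ south big push finds push finds

S ⇒ S push finds   [S → S push finds]
S push finds ⇒ S push finds push finds   [S → S push finds]
S push finds push finds ⇒ south big push finds push finds   [S → south big]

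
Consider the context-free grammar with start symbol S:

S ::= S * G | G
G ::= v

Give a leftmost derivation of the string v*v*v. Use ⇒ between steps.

S ⇒ S*G ⇒ S*G*G ⇒ G*G*G ⇒ v*G*G ⇒ v*v*G ⇒ v*v*v

S ⇒ S*G   [S ::= S * G]
S*G ⇒ S*G*G   [S ::= S * G]
S*G*G ⇒ G*G*G   [S ::= G]
G*G*G ⇒ v*G*G   [G ::= v]
v*G*G ⇒ v*v*G   [G ::= v]
v*v*G ⇒ v*v*v   [G ::= v]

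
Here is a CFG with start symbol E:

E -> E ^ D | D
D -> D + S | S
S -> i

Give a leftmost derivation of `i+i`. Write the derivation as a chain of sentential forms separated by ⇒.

E ⇒ D ⇒ D+S ⇒ S+S ⇒ i+S ⇒ i+i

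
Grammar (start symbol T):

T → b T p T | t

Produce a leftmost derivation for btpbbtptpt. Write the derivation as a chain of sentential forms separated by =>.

T=>bTpT=>btpT=>btpbTpT=>btpbbTpTpT=>btpbbtpTpT=>btpbbtptpT=>btpbbtptpt

T => bTpT   [T → b T p T]
bTpT => btpT   [T → t]
btpT => btpbTpT   [T → b T p T]
btpbTpT => btpbbTpTpT   [T → b T p T]
btpbbTpTpT => btpbbtpTpT   [T → t]
btpbbtpTpT => btpbbtptpT   [T → t]
btpbbtptpT => btpbbtptpt   [T → t]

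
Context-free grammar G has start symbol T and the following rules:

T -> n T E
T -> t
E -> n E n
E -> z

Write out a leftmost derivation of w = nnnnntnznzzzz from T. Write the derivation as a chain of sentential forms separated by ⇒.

T ⇒ nTE   [T -> n T E]
nTE ⇒ nnTEE   [T -> n T E]
nnTEE ⇒ nnnTEEE   [T -> n T E]
nnnTEEE ⇒ nnnnTEEEE   [T -> n T E]
nnnnTEEEE ⇒ nnnnnTEEEEE   [T -> n T E]
nnnnnTEEEEE ⇒ nnnnntEEEEE   [T -> t]
nnnnntEEEEE ⇒ nnnnntnEnEEEE   [E -> n E n]
nnnnntnEnEEEE ⇒ nnnnntnznEEEE   [E -> z]
nnnnntnznEEEE ⇒ nnnnntnznzEEE   [E -> z]
nnnnntnznzEEE ⇒ nnnnntnznzzEE   [E -> z]
nnnnntnznzzEE ⇒ nnnnntnznzzzE   [E -> z]
nnnnntnznzzzE ⇒ nnnnntnznzzzz   [E -> z]

T⇒nTE⇒nnTEE⇒nnnTEEE⇒nnnnTEEEE⇒nnnnnTEEEEE⇒nnnnntEEEEE⇒nnnnntnEnEEEE⇒nnnnntnznEEEE⇒nnnnntnznzEEE⇒nnnnntnznzzEE⇒nnnnntnznzzzE⇒nnnnntnznzzzz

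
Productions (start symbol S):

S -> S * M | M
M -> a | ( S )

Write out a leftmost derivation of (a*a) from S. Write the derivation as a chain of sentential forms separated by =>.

S => M => (S) => (S*M) => (M*M) => (a*M) => (a*a)

S => M   [S -> M]
M => (S)   [M -> ( S )]
(S) => (S*M)   [S -> S * M]
(S*M) => (M*M)   [S -> M]
(M*M) => (a*M)   [M -> a]
(a*M) => (a*a)   [M -> a]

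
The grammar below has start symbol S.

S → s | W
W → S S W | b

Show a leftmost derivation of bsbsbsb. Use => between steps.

S=>W=>SSW=>WSW=>SSWSW=>WSWSW=>SSWSWSW=>WSWSWSW=>bSWSWSW=>bsWSWSW=>bsbSWSW=>bsbsWSW=>bsbsbSW=>bsbsbsW=>bsbsbsb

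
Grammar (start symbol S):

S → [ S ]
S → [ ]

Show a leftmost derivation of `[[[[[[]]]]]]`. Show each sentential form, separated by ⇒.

S ⇒ [S] ⇒ [[S]] ⇒ [[[S]]] ⇒ [[[[S]]]] ⇒ [[[[[S]]]]] ⇒ [[[[[[]]]]]]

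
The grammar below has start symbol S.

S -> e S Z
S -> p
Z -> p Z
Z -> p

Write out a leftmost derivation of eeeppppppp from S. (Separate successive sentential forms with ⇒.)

S ⇒ eSZ   [S -> e S Z]
eSZ ⇒ eeSZZ   [S -> e S Z]
eeSZZ ⇒ eeeSZZZ   [S -> e S Z]
eeeSZZZ ⇒ eeepZZZ   [S -> p]
eeepZZZ ⇒ eeeppZZZ   [Z -> p Z]
eeeppZZZ ⇒ eeepppZZ   [Z -> p]
eeepppZZ ⇒ eeeppppZZ   [Z -> p Z]
eeeppppZZ ⇒ eeepppppZZ   [Z -> p Z]
eeepppppZZ ⇒ eeeppppppZ   [Z -> p]
eeeppppppZ ⇒ eeeppppppp   [Z -> p]

S ⇒ eSZ ⇒ eeSZZ ⇒ eeeSZZZ ⇒ eeepZZZ ⇒ eeeppZZZ ⇒ eeepppZZ ⇒ eeeppppZZ ⇒ eeepppppZZ ⇒ eeeppppppZ ⇒ eeeppppppp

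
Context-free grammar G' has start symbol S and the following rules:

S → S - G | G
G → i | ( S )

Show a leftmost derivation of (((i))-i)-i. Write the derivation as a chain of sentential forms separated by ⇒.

S ⇒ S-G   [S → S - G]
S-G ⇒ G-G   [S → G]
G-G ⇒ (S)-G   [G → ( S )]
(S)-G ⇒ (S-G)-G   [S → S - G]
(S-G)-G ⇒ (G-G)-G   [S → G]
(G-G)-G ⇒ ((S)-G)-G   [G → ( S )]
((S)-G)-G ⇒ ((G)-G)-G   [S → G]
((G)-G)-G ⇒ (((S))-G)-G   [G → ( S )]
(((S))-G)-G ⇒ (((G))-G)-G   [S → G]
(((G))-G)-G ⇒ (((i))-G)-G   [G → i]
(((i))-G)-G ⇒ (((i))-i)-G   [G → i]
(((i))-i)-G ⇒ (((i))-i)-i   [G → i]

S ⇒ S-G ⇒ G-G ⇒ (S)-G ⇒ (S-G)-G ⇒ (G-G)-G ⇒ ((S)-G)-G ⇒ ((G)-G)-G ⇒ (((S))-G)-G ⇒ (((G))-G)-G ⇒ (((i))-G)-G ⇒ (((i))-i)-G ⇒ (((i))-i)-i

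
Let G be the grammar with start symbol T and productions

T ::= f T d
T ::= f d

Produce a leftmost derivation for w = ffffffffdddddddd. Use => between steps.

T=>fTd=>ffTdd=>fffTddd=>ffffTdddd=>fffffTddddd=>ffffffTdddddd=>fffffffTddddddd=>ffffffffdddddddd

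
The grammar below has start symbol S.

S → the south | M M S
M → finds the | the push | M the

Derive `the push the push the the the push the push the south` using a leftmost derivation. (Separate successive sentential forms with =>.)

S => M M S => the push M S => the push M the S => the push M the the S => the push the push the the S => the push the push the the M M S => the push the push the the the push M S => the push the push the the the push the push S => the push the push the the the push the push the south

S => M M S   [S → M M S]
M M S => the push M S   [M → the push]
the push M S => the push M the S   [M → M the]
the push M the S => the push M the the S   [M → M the]
the push M the the S => the push the push the the S   [M → the push]
the push the push the the S => the push the push the the M M S   [S → M M S]
the push the push the the M M S => the push the push the the the push M S   [M → the push]
the push the push the the the push M S => the push the push the the the push the push S   [M → the push]
the push the push the the the push the push S => the push the push the the the push the push the south   [S → the south]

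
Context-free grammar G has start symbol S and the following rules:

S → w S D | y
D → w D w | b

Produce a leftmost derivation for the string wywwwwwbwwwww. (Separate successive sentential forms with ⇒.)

S⇒wSD⇒wyD⇒wywDw⇒wywwDww⇒wywwwDwww⇒wywwwwDwwww⇒wywwwwwDwwwww⇒wywwwwwbwwwww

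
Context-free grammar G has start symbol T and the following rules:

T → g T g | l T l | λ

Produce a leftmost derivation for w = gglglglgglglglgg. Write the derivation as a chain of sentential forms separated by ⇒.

T ⇒ gTg   [T → g T g]
gTg ⇒ ggTgg   [T → g T g]
ggTgg ⇒ gglTlgg   [T → l T l]
gglTlgg ⇒ gglgTglgg   [T → g T g]
gglgTglgg ⇒ gglglTlglgg   [T → l T l]
gglglTlglgg ⇒ gglglgTglglgg   [T → g T g]
gglglgTglglgg ⇒ gglglglTlglglgg   [T → l T l]
gglglglTlglglgg ⇒ gglglglgTglglglgg   [T → g T g]
gglglglgTglglglgg ⇒ gglglglgglglglgg   [T → λ]

T ⇒ gTg ⇒ ggTgg ⇒ gglTlgg ⇒ gglgTglgg ⇒ gglglTlglgg ⇒ gglglgTglglgg ⇒ gglglglTlglglgg ⇒ gglglglgTglglglgg ⇒ gglglglgglglglgg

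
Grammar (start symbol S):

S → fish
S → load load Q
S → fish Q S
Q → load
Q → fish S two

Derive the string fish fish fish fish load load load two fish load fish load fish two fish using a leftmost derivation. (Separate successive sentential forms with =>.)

S => fish Q S => fish fish S two S => fish fish fish Q S two S => fish fish fish fish S two S two S => fish fish fish fish load load Q two S two S => fish fish fish fish load load load two S two S => fish fish fish fish load load load two fish Q S two S => fish fish fish fish load load load two fish load S two S => fish fish fish fish load load load two fish load fish Q S two S => fish fish fish fish load load load two fish load fish load S two S => fish fish fish fish load load load two fish load fish load fish two S => fish fish fish fish load load load two fish load fish load fish two fish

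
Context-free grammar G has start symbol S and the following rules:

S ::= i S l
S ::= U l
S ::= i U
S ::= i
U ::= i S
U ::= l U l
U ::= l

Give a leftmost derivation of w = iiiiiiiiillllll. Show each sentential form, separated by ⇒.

S⇒iU⇒iiS⇒iiiSl⇒iiiiSll⇒iiiiUlll⇒iiiiiSlll⇒iiiiiiSllll⇒iiiiiiUlllll⇒iiiiiiiSlllll⇒iiiiiiiUllllll⇒iiiiiiiiSllllll⇒iiiiiiiiillllll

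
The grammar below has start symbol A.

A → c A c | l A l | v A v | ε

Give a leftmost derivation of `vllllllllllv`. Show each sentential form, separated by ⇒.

A ⇒ vAv ⇒ vlAlv ⇒ vllAllv ⇒ vlllAlllv ⇒ vllllAllllv ⇒ vlllllAlllllv ⇒ vllllllllllv

A ⇒ vAv   [A → v A v]
vAv ⇒ vlAlv   [A → l A l]
vlAlv ⇒ vllAllv   [A → l A l]
vllAllv ⇒ vlllAlllv   [A → l A l]
vlllAlllv ⇒ vllllAllllv   [A → l A l]
vllllAllllv ⇒ vlllllAlllllv   [A → l A l]
vlllllAlllllv ⇒ vllllllllllv   [A → ε]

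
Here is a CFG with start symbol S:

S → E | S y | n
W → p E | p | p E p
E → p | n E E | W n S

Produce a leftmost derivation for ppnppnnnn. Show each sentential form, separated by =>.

S => E => WnS => pEnS => pWnSnS => ppEnSnS => ppnEEnSnS => ppnpEnSnS => ppnppnSnS => ppnppnnnS => ppnppnnnn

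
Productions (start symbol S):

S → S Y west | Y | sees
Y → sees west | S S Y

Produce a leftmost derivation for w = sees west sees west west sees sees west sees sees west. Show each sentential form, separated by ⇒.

S ⇒ Y   [S → Y]
Y ⇒ S S Y   [Y → S S Y]
S S Y ⇒ Y S Y   [S → Y]
Y S Y ⇒ S S Y S Y   [Y → S S Y]
S S Y S Y ⇒ S Y west S Y S Y   [S → S Y west]
S Y west S Y S Y ⇒ Y Y west S Y S Y   [S → Y]
Y Y west S Y S Y ⇒ sees west Y west S Y S Y   [Y → sees west]
sees west Y west S Y S Y ⇒ sees west sees west west S Y S Y   [Y → sees west]
sees west sees west west S Y S Y ⇒ sees west sees west west sees Y S Y   [S → sees]
sees west sees west west sees Y S Y ⇒ sees west sees west west sees sees west S Y   [Y → sees west]
sees west sees west west sees sees west S Y ⇒ sees west sees west west sees sees west sees Y   [S → sees]
sees west sees west west sees sees west sees Y ⇒ sees west sees west west sees sees west sees sees west   [Y → sees west]

S ⇒ Y ⇒ S S Y ⇒ Y S Y ⇒ S S Y S Y ⇒ S Y west S Y S Y ⇒ Y Y west S Y S Y ⇒ sees west Y west S Y S Y ⇒ sees west sees west west S Y S Y ⇒ sees west sees west west sees Y S Y ⇒ sees west sees west west sees sees west S Y ⇒ sees west sees west west sees sees west sees Y ⇒ sees west sees west west sees sees west sees sees west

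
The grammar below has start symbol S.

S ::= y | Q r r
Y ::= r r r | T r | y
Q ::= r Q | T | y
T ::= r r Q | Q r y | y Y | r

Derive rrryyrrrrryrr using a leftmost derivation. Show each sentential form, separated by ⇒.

S ⇒ Qrr   [S ::= Q r r]
Qrr ⇒ rQrr   [Q ::= r Q]
rQrr ⇒ rTrr   [Q ::= T]
rTrr ⇒ rQryrr   [T ::= Q r y]
rQryrr ⇒ rrQryrr   [Q ::= r Q]
rrQryrr ⇒ rrrQryrr   [Q ::= r Q]
rrrQryrr ⇒ rrrTryrr   [Q ::= T]
rrrTryrr ⇒ rrryYryrr   [T ::= y Y]
rrryYryrr ⇒ rrryTrryrr   [Y ::= T r]
rrryTrryrr ⇒ rrryyYrryrr   [T ::= y Y]
rrryyYrryrr ⇒ rrryyrrrrryrr   [Y ::= r r r]

S ⇒ Qrr ⇒ rQrr ⇒ rTrr ⇒ rQryrr ⇒ rrQryrr ⇒ rrrQryrr ⇒ rrrTryrr ⇒ rrryYryrr ⇒ rrryTrryrr ⇒ rrryyYrryrr ⇒ rrryyrrrrryrr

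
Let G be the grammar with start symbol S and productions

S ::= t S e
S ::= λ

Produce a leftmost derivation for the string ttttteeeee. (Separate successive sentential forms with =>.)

S => tSe   [S ::= t S e]
tSe => ttSee   [S ::= t S e]
ttSee => tttSeee   [S ::= t S e]
tttSeee => ttttSeeee   [S ::= t S e]
ttttSeeee => tttttSeeeee   [S ::= t S e]
tttttSeeeee => ttttteeeee   [S ::= λ]

S => tSe => ttSee => tttSeee => ttttSeeee => tttttSeeeee => ttttteeeee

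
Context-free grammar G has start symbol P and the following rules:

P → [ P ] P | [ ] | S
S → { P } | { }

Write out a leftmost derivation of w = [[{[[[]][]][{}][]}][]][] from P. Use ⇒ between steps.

P ⇒ [P]P ⇒ [[P]P]P ⇒ [[S]P]P ⇒ [[{P}]P]P ⇒ [[{[P]P}]P]P ⇒ [[{[[P]P]P}]P]P ⇒ [[{[[[]]P]P}]P]P ⇒ [[{[[[]][]]P}]P]P ⇒ [[{[[[]][]][P]P}]P]P ⇒ [[{[[[]][]][S]P}]P]P ⇒ [[{[[[]][]][{}]P}]P]P ⇒ [[{[[[]][]][{}][]}]P]P ⇒ [[{[[[]][]][{}][]}][]]P ⇒ [[{[[[]][]][{}][]}][]][]

P ⇒ [P]P   [P → [ P ] P]
[P]P ⇒ [[P]P]P   [P → [ P ] P]
[[P]P]P ⇒ [[S]P]P   [P → S]
[[S]P]P ⇒ [[{P}]P]P   [S → { P }]
[[{P}]P]P ⇒ [[{[P]P}]P]P   [P → [ P ] P]
[[{[P]P}]P]P ⇒ [[{[[P]P]P}]P]P   [P → [ P ] P]
[[{[[P]P]P}]P]P ⇒ [[{[[[]]P]P}]P]P   [P → [ ]]
[[{[[[]]P]P}]P]P ⇒ [[{[[[]][]]P}]P]P   [P → [ ]]
[[{[[[]][]]P}]P]P ⇒ [[{[[[]][]][P]P}]P]P   [P → [ P ] P]
[[{[[[]][]][P]P}]P]P ⇒ [[{[[[]][]][S]P}]P]P   [P → S]
[[{[[[]][]][S]P}]P]P ⇒ [[{[[[]][]][{}]P}]P]P   [S → { }]
[[{[[[]][]][{}]P}]P]P ⇒ [[{[[[]][]][{}][]}]P]P   [P → [ ]]
[[{[[[]][]][{}][]}]P]P ⇒ [[{[[[]][]][{}][]}][]]P   [P → [ ]]
[[{[[[]][]][{}][]}][]]P ⇒ [[{[[[]][]][{}][]}][]][]   [P → [ ]]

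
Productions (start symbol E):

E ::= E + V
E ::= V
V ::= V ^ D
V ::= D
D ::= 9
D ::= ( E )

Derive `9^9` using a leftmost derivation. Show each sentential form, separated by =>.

E => V   [E ::= V]
V => V^D   [V ::= V ^ D]
V^D => D^D   [V ::= D]
D^D => 9^D   [D ::= 9]
9^D => 9^9   [D ::= 9]

E => V => V^D => D^D => 9^D => 9^9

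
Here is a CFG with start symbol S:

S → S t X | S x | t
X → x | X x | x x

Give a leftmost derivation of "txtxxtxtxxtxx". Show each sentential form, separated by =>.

S => StX   [S → S t X]
StX => StXtX   [S → S t X]
StXtX => StXtXtX   [S → S t X]
StXtXtX => StXtXtXtX   [S → S t X]
StXtXtXtX => SxtXtXtXtX   [S → S x]
SxtXtXtXtX => txtXtXtXtX   [S → t]
txtXtXtXtX => txtXxtXtXtX   [X → X x]
txtXxtXtXtX => txtxxtXtXtX   [X → x]
txtxxtXtXtX => txtxxtxtXtX   [X → x]
txtxxtxtXtX => txtxxtxtxxtX   [X → x x]
txtxxtxtxxtX => txtxxtxtxxtxx   [X → x x]

S=>StX=>StXtX=>StXtXtX=>StXtXtXtX=>SxtXtXtXtX=>txtXtXtXtX=>txtXxtXtXtX=>txtxxtXtXtX=>txtxxtxtXtX=>txtxxtxtxxtX=>txtxxtxtxxtxx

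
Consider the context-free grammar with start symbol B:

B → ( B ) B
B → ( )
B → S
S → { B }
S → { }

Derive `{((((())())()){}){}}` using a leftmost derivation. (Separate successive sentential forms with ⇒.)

B⇒S⇒{B}⇒{(B)B}⇒{((B)B)B}⇒{(((B)B)B)B}⇒{((((B)B)B)B)B}⇒{((((())B)B)B)B}⇒{((((())())B)B)B}⇒{((((())())())B)B}⇒{((((())())())S)B}⇒{((((())())()){})B}⇒{((((())())()){})S}⇒{((((())())()){}){}}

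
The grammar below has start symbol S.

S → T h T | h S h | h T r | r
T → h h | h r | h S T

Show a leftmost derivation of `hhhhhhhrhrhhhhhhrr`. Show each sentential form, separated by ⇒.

S ⇒ hTr   [S → h T r]
hTr ⇒ hhSTr   [T → h S T]
hhSTr ⇒ hhThTTr   [S → T h T]
hhThTTr ⇒ hhhSThTTr   [T → h S T]
hhhSThTTr ⇒ hhhThTThTTr   [S → T h T]
hhhThTThTTr ⇒ hhhhhhTThTTr   [T → h h]
hhhhhhTThTTr ⇒ hhhhhhhSTThTTr   [T → h S T]
hhhhhhhSTThTTr ⇒ hhhhhhhrTThTTr   [S → r]
hhhhhhhrTThTTr ⇒ hhhhhhhrhrThTTr   [T → h r]
hhhhhhhrhrThTTr ⇒ hhhhhhhrhrhhhTTr   [T → h h]
hhhhhhhrhrhhhTTr ⇒ hhhhhhhrhrhhhhhTr   [T → h h]
hhhhhhhrhrhhhhhTr ⇒ hhhhhhhrhrhhhhhhrr   [T → h r]

S ⇒ hTr ⇒ hhSTr ⇒ hhThTTr ⇒ hhhSThTTr ⇒ hhhThTThTTr ⇒ hhhhhhTThTTr ⇒ hhhhhhhSTThTTr ⇒ hhhhhhhrTThTTr ⇒ hhhhhhhrhrThTTr ⇒ hhhhhhhrhrhhhTTr ⇒ hhhhhhhrhrhhhhhTr ⇒ hhhhhhhrhrhhhhhhrr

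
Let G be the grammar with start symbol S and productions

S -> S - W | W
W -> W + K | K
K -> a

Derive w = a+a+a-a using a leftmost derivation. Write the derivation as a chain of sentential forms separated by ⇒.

S ⇒ S-W ⇒ W-W ⇒ W+K-W ⇒ W+K+K-W ⇒ K+K+K-W ⇒ a+K+K-W ⇒ a+a+K-W ⇒ a+a+a-W ⇒ a+a+a-K ⇒ a+a+a-a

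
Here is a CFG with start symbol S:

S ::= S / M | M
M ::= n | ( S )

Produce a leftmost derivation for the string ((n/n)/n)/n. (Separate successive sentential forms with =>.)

S => S/M => M/M => (S)/M => (S/M)/M => (M/M)/M => ((S)/M)/M => ((S/M)/M)/M => ((M/M)/M)/M => ((n/M)/M)/M => ((n/n)/M)/M => ((n/n)/n)/M => ((n/n)/n)/n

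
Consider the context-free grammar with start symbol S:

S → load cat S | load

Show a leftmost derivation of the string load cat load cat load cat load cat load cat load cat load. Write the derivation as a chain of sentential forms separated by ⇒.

S ⇒ load cat S   [S → load cat S]
load cat S ⇒ load cat load cat S   [S → load cat S]
load cat load cat S ⇒ load cat load cat load cat S   [S → load cat S]
load cat load cat load cat S ⇒ load cat load cat load cat load cat S   [S → load cat S]
load cat load cat load cat load cat S ⇒ load cat load cat load cat load cat load cat S   [S → load cat S]
load cat load cat load cat load cat load cat S ⇒ load cat load cat load cat load cat load cat load cat S   [S → load cat S]
load cat load cat load cat load cat load cat load cat S ⇒ load cat load cat load cat load cat load cat load cat load   [S → load]

S ⇒ load cat S ⇒ load cat load cat S ⇒ load cat load cat load cat S ⇒ load cat load cat load cat load cat S ⇒ load cat load cat load cat load cat load cat S ⇒ load cat load cat load cat load cat load cat load cat S ⇒ load cat load cat load cat load cat load cat load cat load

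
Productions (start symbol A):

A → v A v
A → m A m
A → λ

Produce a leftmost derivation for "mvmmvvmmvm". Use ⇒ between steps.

A ⇒ mAm ⇒ mvAvm ⇒ mvmAmvm ⇒ mvmmAmmvm ⇒ mvmmvAvmmvm ⇒ mvmmvvmmvm

A ⇒ mAm   [A → m A m]
mAm ⇒ mvAvm   [A → v A v]
mvAvm ⇒ mvmAmvm   [A → m A m]
mvmAmvm ⇒ mvmmAmmvm   [A → m A m]
mvmmAmmvm ⇒ mvmmvAvmmvm   [A → v A v]
mvmmvAvmmvm ⇒ mvmmvvmmvm   [A → λ]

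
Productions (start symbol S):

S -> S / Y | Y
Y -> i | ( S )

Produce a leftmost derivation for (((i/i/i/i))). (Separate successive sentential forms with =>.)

S => Y   [S -> Y]
Y => (S)   [Y -> ( S )]
(S) => (Y)   [S -> Y]
(Y) => ((S))   [Y -> ( S )]
((S)) => ((Y))   [S -> Y]
((Y)) => (((S)))   [Y -> ( S )]
(((S))) => (((S/Y)))   [S -> S / Y]
(((S/Y))) => (((S/Y/Y)))   [S -> S / Y]
(((S/Y/Y))) => (((S/Y/Y/Y)))   [S -> S / Y]
(((S/Y/Y/Y))) => (((Y/Y/Y/Y)))   [S -> Y]
(((Y/Y/Y/Y))) => (((i/Y/Y/Y)))   [Y -> i]
(((i/Y/Y/Y))) => (((i/i/Y/Y)))   [Y -> i]
(((i/i/Y/Y))) => (((i/i/i/Y)))   [Y -> i]
(((i/i/i/Y))) => (((i/i/i/i)))   [Y -> i]

S => Y => (S) => (Y) => ((S)) => ((Y)) => (((S))) => (((S/Y))) => (((S/Y/Y))) => (((S/Y/Y/Y))) => (((Y/Y/Y/Y))) => (((i/Y/Y/Y))) => (((i/i/Y/Y))) => (((i/i/i/Y))) => (((i/i/i/i)))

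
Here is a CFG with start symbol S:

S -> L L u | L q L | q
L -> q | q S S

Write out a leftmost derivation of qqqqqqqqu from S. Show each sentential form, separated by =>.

S=>LLu=>qSSLu=>qqSLu=>qqLqLLu=>qqqqLLu=>qqqqqSSLu=>qqqqqqSLu=>qqqqqqqLu=>qqqqqqqqu

S => LLu   [S -> L L u]
LLu => qSSLu   [L -> q S S]
qSSLu => qqSLu   [S -> q]
qqSLu => qqLqLLu   [S -> L q L]
qqLqLLu => qqqqLLu   [L -> q]
qqqqLLu => qqqqqSSLu   [L -> q S S]
qqqqqSSLu => qqqqqqSLu   [S -> q]
qqqqqqSLu => qqqqqqqLu   [S -> q]
qqqqqqqLu => qqqqqqqqu   [L -> q]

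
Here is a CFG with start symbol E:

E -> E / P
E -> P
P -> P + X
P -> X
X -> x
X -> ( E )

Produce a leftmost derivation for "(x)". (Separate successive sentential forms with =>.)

E => P => X => (E) => (P) => (X) => (x)

E => P   [E -> P]
P => X   [P -> X]
X => (E)   [X -> ( E )]
(E) => (P)   [E -> P]
(P) => (X)   [P -> X]
(X) => (x)   [X -> x]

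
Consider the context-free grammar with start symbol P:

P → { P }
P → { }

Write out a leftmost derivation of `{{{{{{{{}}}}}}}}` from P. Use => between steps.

P => {P} => {{P}} => {{{P}}} => {{{{P}}}} => {{{{{P}}}}} => {{{{{{P}}}}}} => {{{{{{{P}}}}}}} => {{{{{{{{}}}}}}}}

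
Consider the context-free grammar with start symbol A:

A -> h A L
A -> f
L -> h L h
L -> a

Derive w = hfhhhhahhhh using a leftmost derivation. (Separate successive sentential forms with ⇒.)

A ⇒ hAL   [A -> h A L]
hAL ⇒ hfL   [A -> f]
hfL ⇒ hfhLh   [L -> h L h]
hfhLh ⇒ hfhhLhh   [L -> h L h]
hfhhLhh ⇒ hfhhhLhhh   [L -> h L h]
hfhhhLhhh ⇒ hfhhhhLhhhh   [L -> h L h]
hfhhhhLhhhh ⇒ hfhhhhahhhh   [L -> a]

A ⇒ hAL ⇒ hfL ⇒ hfhLh ⇒ hfhhLhh ⇒ hfhhhLhhh ⇒ hfhhhhLhhhh ⇒ hfhhhhahhhh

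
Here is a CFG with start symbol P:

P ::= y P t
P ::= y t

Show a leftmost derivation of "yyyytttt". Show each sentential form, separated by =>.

P => yPt   [P ::= y P t]
yPt => yyPtt   [P ::= y P t]
yyPtt => yyyPttt   [P ::= y P t]
yyyPttt => yyyytttt   [P ::= y t]

P=>yPt=>yyPtt=>yyyPttt=>yyyytttt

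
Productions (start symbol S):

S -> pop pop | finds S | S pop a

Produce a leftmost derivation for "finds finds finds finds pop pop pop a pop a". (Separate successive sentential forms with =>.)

S => S pop a => finds S pop a => finds S pop a pop a => finds finds S pop a pop a => finds finds finds S pop a pop a => finds finds finds finds S pop a pop a => finds finds finds finds pop pop pop a pop a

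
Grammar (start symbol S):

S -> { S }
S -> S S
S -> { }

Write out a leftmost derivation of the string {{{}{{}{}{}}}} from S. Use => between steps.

S => {S} => {{S}} => {{SS}} => {{{}S}} => {{{}{S}}} => {{{}{SS}}} => {{{}{SSS}}} => {{{}{{}SS}}} => {{{}{{}{}S}}} => {{{}{{}{}{}}}}

S => {S}   [S -> { S }]
{S} => {{S}}   [S -> { S }]
{{S}} => {{SS}}   [S -> S S]
{{SS}} => {{{}S}}   [S -> { }]
{{{}S}} => {{{}{S}}}   [S -> { S }]
{{{}{S}}} => {{{}{SS}}}   [S -> S S]
{{{}{SS}}} => {{{}{SSS}}}   [S -> S S]
{{{}{SSS}}} => {{{}{{}SS}}}   [S -> { }]
{{{}{{}SS}}} => {{{}{{}{}S}}}   [S -> { }]
{{{}{{}{}S}}} => {{{}{{}{}{}}}}   [S -> { }]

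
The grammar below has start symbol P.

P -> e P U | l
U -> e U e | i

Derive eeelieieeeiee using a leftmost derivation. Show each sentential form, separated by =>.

P => ePU   [P -> e P U]
ePU => eePUU   [P -> e P U]
eePUU => eeePUUU   [P -> e P U]
eeePUUU => eeelUUU   [P -> l]
eeelUUU => eeeliUU   [U -> i]
eeeliUU => eeelieUeU   [U -> e U e]
eeelieUeU => eeelieieU   [U -> i]
eeelieieU => eeelieieeUe   [U -> e U e]
eeelieieeUe => eeelieieeeUee   [U -> e U e]
eeelieieeeUee => eeelieieeeiee   [U -> i]

P=>ePU=>eePUU=>eeePUUU=>eeelUUU=>eeeliUU=>eeelieUeU=>eeelieieU=>eeelieieeUe=>eeelieieeeUee=>eeelieieeeiee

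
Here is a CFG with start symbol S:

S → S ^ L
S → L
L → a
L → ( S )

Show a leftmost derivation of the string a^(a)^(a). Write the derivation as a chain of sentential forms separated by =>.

S => S^L   [S → S ^ L]
S^L => S^L^L   [S → S ^ L]
S^L^L => L^L^L   [S → L]
L^L^L => a^L^L   [L → a]
a^L^L => a^(S)^L   [L → ( S )]
a^(S)^L => a^(L)^L   [S → L]
a^(L)^L => a^(a)^L   [L → a]
a^(a)^L => a^(a)^(S)   [L → ( S )]
a^(a)^(S) => a^(a)^(L)   [S → L]
a^(a)^(L) => a^(a)^(a)   [L → a]

S => S^L => S^L^L => L^L^L => a^L^L => a^(S)^L => a^(L)^L => a^(a)^L => a^(a)^(S) => a^(a)^(L) => a^(a)^(a)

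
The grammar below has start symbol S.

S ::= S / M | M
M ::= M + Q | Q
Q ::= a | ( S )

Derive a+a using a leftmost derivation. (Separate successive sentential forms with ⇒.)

S ⇒ M   [S ::= M]
M ⇒ M+Q   [M ::= M + Q]
M+Q ⇒ Q+Q   [M ::= Q]
Q+Q ⇒ a+Q   [Q ::= a]
a+Q ⇒ a+a   [Q ::= a]

S ⇒ M ⇒ M+Q ⇒ Q+Q ⇒ a+Q ⇒ a+a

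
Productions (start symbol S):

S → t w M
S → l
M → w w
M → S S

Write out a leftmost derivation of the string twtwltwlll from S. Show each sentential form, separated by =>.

S => twM => twSS => twtwMS => twtwSSS => twtwlSS => twtwltwMS => twtwltwSSS => twtwltwlSS => twtwltwllS => twtwltwlll

S => twM   [S → t w M]
twM => twSS   [M → S S]
twSS => twtwMS   [S → t w M]
twtwMS => twtwSSS   [M → S S]
twtwSSS => twtwlSS   [S → l]
twtwlSS => twtwltwMS   [S → t w M]
twtwltwMS => twtwltwSSS   [M → S S]
twtwltwSSS => twtwltwlSS   [S → l]
twtwltwlSS => twtwltwllS   [S → l]
twtwltwllS => twtwltwlll   [S → l]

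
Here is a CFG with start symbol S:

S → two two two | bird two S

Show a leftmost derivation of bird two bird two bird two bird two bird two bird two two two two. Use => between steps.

S => bird two S => bird two bird two S => bird two bird two bird two S => bird two bird two bird two bird two S => bird two bird two bird two bird two bird two S => bird two bird two bird two bird two bird two bird two S => bird two bird two bird two bird two bird two bird two two two two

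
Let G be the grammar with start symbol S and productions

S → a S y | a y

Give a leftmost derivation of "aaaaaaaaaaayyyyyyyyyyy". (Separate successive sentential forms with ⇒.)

S ⇒ aSy   [S → a S y]
aSy ⇒ aaSyy   [S → a S y]
aaSyy ⇒ aaaSyyy   [S → a S y]
aaaSyyy ⇒ aaaaSyyyy   [S → a S y]
aaaaSyyyy ⇒ aaaaaSyyyyy   [S → a S y]
aaaaaSyyyyy ⇒ aaaaaaSyyyyyy   [S → a S y]
aaaaaaSyyyyyy ⇒ aaaaaaaSyyyyyyy   [S → a S y]
aaaaaaaSyyyyyyy ⇒ aaaaaaaaSyyyyyyyy   [S → a S y]
aaaaaaaaSyyyyyyyy ⇒ aaaaaaaaaSyyyyyyyyy   [S → a S y]
aaaaaaaaaSyyyyyyyyy ⇒ aaaaaaaaaaSyyyyyyyyyy   [S → a S y]
aaaaaaaaaaSyyyyyyyyyy ⇒ aaaaaaaaaaayyyyyyyyyyy   [S → a y]

S⇒aSy⇒aaSyy⇒aaaSyyy⇒aaaaSyyyy⇒aaaaaSyyyyy⇒aaaaaaSyyyyyy⇒aaaaaaaSyyyyyyy⇒aaaaaaaaSyyyyyyyy⇒aaaaaaaaaSyyyyyyyyy⇒aaaaaaaaaaSyyyyyyyyyy⇒aaaaaaaaaaayyyyyyyyyyy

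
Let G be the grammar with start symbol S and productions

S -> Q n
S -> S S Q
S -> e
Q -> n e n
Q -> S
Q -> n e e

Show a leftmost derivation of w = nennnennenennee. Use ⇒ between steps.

S ⇒ SSQ ⇒ QnSQ ⇒ nennSQ ⇒ nennSSQQ ⇒ nennQnSQQ ⇒ nennnennSQQ ⇒ nennnenneQQ ⇒ nennnennenenQ ⇒ nennnennenennee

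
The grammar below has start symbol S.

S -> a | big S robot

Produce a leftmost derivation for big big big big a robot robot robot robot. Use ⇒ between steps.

S ⇒ big S robot   [S -> big S robot]
big S robot ⇒ big big S robot robot   [S -> big S robot]
big big S robot robot ⇒ big big big S robot robot robot   [S -> big S robot]
big big big S robot robot robot ⇒ big big big big S robot robot robot robot   [S -> big S robot]
big big big big S robot robot robot robot ⇒ big big big big a robot robot robot robot   [S -> a]

S ⇒ big S robot ⇒ big big S robot robot ⇒ big big big S robot robot robot ⇒ big big big big S robot robot robot robot ⇒ big big big big a robot robot robot robot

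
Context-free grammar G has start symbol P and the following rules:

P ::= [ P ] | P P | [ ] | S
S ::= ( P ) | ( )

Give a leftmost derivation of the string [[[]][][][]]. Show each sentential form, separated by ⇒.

P⇒[P]⇒[PP]⇒[PPP]⇒[PPPP]⇒[[P]PPP]⇒[[[]]PPP]⇒[[[]][]PP]⇒[[[]][][]P]⇒[[[]][][][]]

P ⇒ [P]   [P ::= [ P ]]
[P] ⇒ [PP]   [P ::= P P]
[PP] ⇒ [PPP]   [P ::= P P]
[PPP] ⇒ [PPPP]   [P ::= P P]
[PPPP] ⇒ [[P]PPP]   [P ::= [ P ]]
[[P]PPP] ⇒ [[[]]PPP]   [P ::= [ ]]
[[[]]PPP] ⇒ [[[]][]PP]   [P ::= [ ]]
[[[]][]PP] ⇒ [[[]][][]P]   [P ::= [ ]]
[[[]][][]P] ⇒ [[[]][][][]]   [P ::= [ ]]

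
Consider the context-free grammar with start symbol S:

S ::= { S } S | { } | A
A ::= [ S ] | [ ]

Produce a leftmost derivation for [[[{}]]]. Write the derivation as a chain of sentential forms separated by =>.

S => A   [S ::= A]
A => [S]   [A ::= [ S ]]
[S] => [A]   [S ::= A]
[A] => [[S]]   [A ::= [ S ]]
[[S]] => [[A]]   [S ::= A]
[[A]] => [[[S]]]   [A ::= [ S ]]
[[[S]]] => [[[{}]]]   [S ::= { }]

S => A => [S] => [A] => [[S]] => [[A]] => [[[S]]] => [[[{}]]]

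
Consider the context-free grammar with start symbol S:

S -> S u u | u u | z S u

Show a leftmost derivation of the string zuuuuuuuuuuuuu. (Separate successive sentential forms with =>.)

S=>Suu=>Suuuu=>Suuuuuu=>zSuuuuuuu=>zSuuuuuuuuu=>zSuuuuuuuuuuu=>zuuuuuuuuuuuuu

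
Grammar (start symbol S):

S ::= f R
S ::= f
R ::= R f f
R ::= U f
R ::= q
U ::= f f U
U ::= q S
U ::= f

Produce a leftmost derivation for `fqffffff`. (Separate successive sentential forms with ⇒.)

S⇒fR⇒fRff⇒fUfff⇒fqSfff⇒fqfRfff⇒fqfUffff⇒fqffffff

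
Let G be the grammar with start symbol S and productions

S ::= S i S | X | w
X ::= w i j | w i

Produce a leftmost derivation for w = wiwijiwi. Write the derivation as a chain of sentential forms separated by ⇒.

S ⇒ SiS ⇒ wiS ⇒ wiSiS ⇒ wiXiS ⇒ wiwijiS ⇒ wiwijiX ⇒ wiwijiwi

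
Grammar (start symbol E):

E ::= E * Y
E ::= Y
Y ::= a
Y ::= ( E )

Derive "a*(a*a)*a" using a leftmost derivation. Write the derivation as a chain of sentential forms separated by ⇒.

E ⇒ E*Y ⇒ E*Y*Y ⇒ Y*Y*Y ⇒ a*Y*Y ⇒ a*(E)*Y ⇒ a*(E*Y)*Y ⇒ a*(Y*Y)*Y ⇒ a*(a*Y)*Y ⇒ a*(a*a)*Y ⇒ a*(a*a)*a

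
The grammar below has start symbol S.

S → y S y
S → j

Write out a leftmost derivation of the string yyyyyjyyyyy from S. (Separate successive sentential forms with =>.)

S => ySy => yySyy => yyySyyy => yyyySyyyy => yyyyySyyyyy => yyyyyjyyyyy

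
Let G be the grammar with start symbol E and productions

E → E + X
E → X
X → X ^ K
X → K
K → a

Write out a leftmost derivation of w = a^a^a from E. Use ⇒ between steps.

E⇒X⇒X^K⇒X^K^K⇒K^K^K⇒a^K^K⇒a^a^K⇒a^a^a

E ⇒ X   [E → X]
X ⇒ X^K   [X → X ^ K]
X^K ⇒ X^K^K   [X → X ^ K]
X^K^K ⇒ K^K^K   [X → K]
K^K^K ⇒ a^K^K   [K → a]
a^K^K ⇒ a^a^K   [K → a]
a^a^K ⇒ a^a^a   [K → a]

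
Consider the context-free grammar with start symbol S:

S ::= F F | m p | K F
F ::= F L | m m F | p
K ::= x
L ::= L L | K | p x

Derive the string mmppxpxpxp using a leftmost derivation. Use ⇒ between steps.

S ⇒ FF   [S ::= F F]
FF ⇒ FLF   [F ::= F L]
FLF ⇒ mmFLF   [F ::= m m F]
mmFLF ⇒ mmFLLF   [F ::= F L]
mmFLLF ⇒ mmFLLLF   [F ::= F L]
mmFLLLF ⇒ mmpLLLF   [F ::= p]
mmpLLLF ⇒ mmppxLLF   [L ::= p x]
mmppxLLF ⇒ mmppxpxLF   [L ::= p x]
mmppxpxLF ⇒ mmppxpxpxF   [L ::= p x]
mmppxpxpxF ⇒ mmppxpxpxp   [F ::= p]

S ⇒ FF ⇒ FLF ⇒ mmFLF ⇒ mmFLLF ⇒ mmFLLLF ⇒ mmpLLLF ⇒ mmppxLLF ⇒ mmppxpxLF ⇒ mmppxpxpxF ⇒ mmppxpxpxp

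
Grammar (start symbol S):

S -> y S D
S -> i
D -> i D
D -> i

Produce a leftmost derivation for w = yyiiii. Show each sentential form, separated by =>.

S=>ySD=>yySDD=>yyiDD=>yyiiD=>yyiiiD=>yyiiii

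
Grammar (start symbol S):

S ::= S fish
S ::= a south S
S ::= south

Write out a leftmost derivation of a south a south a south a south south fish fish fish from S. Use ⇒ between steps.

S ⇒ S fish ⇒ a south S fish ⇒ a south a south S fish ⇒ a south a south S fish fish ⇒ a south a south a south S fish fish ⇒ a south a south a south a south S fish fish ⇒ a south a south a south a south S fish fish fish ⇒ a south a south a south a south south fish fish fish

S ⇒ S fish   [S ::= S fish]
S fish ⇒ a south S fish   [S ::= a south S]
a south S fish ⇒ a south a south S fish   [S ::= a south S]
a south a south S fish ⇒ a south a south S fish fish   [S ::= S fish]
a south a south S fish fish ⇒ a south a south a south S fish fish   [S ::= a south S]
a south a south a south S fish fish ⇒ a south a south a south a south S fish fish   [S ::= a south S]
a south a south a south a south S fish fish ⇒ a south a south a south a south S fish fish fish   [S ::= S fish]
a south a south a south a south S fish fish fish ⇒ a south a south a south a south south fish fish fish   [S ::= south]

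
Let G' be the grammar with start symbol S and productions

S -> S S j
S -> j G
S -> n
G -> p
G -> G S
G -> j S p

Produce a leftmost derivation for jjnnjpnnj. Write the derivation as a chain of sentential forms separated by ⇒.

S ⇒ SSj   [S -> S S j]
SSj ⇒ jGSj   [S -> j G]
jGSj ⇒ jGSSj   [G -> G S]
jGSSj ⇒ jjSpSSj   [G -> j S p]
jjSpSSj ⇒ jjSSjpSSj   [S -> S S j]
jjSSjpSSj ⇒ jjnSjpSSj   [S -> n]
jjnSjpSSj ⇒ jjnnjpSSj   [S -> n]
jjnnjpSSj ⇒ jjnnjpnSj   [S -> n]
jjnnjpnSj ⇒ jjnnjpnnj   [S -> n]

S ⇒ SSj ⇒ jGSj ⇒ jGSSj ⇒ jjSpSSj ⇒ jjSSjpSSj ⇒ jjnSjpSSj ⇒ jjnnjpSSj ⇒ jjnnjpnSj ⇒ jjnnjpnnj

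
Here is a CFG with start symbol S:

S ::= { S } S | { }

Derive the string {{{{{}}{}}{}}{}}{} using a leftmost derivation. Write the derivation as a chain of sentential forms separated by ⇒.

S⇒{S}S⇒{{S}S}S⇒{{{S}S}S}S⇒{{{{S}S}S}S}S⇒{{{{{}}S}S}S}S⇒{{{{{}}{}}S}S}S⇒{{{{{}}{}}{}}S}S⇒{{{{{}}{}}{}}{}}S⇒{{{{{}}{}}{}}{}}{}

S ⇒ {S}S   [S ::= { S } S]
{S}S ⇒ {{S}S}S   [S ::= { S } S]
{{S}S}S ⇒ {{{S}S}S}S   [S ::= { S } S]
{{{S}S}S}S ⇒ {{{{S}S}S}S}S   [S ::= { S } S]
{{{{S}S}S}S}S ⇒ {{{{{}}S}S}S}S   [S ::= { }]
{{{{{}}S}S}S}S ⇒ {{{{{}}{}}S}S}S   [S ::= { }]
{{{{{}}{}}S}S}S ⇒ {{{{{}}{}}{}}S}S   [S ::= { }]
{{{{{}}{}}{}}S}S ⇒ {{{{{}}{}}{}}{}}S   [S ::= { }]
{{{{{}}{}}{}}{}}S ⇒ {{{{{}}{}}{}}{}}{}   [S ::= { }]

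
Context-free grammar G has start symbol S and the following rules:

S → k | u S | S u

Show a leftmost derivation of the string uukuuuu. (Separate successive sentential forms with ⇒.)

S⇒uS⇒uSu⇒uSuu⇒uSuuu⇒uSuuuu⇒uuSuuuu⇒uukuuuu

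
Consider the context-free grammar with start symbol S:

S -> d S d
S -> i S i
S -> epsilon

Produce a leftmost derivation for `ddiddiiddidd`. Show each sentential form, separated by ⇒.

S ⇒ dSd   [S -> d S d]
dSd ⇒ ddSdd   [S -> d S d]
ddSdd ⇒ ddiSidd   [S -> i S i]
ddiSidd ⇒ ddidSdidd   [S -> d S d]
ddidSdidd ⇒ ddiddSddidd   [S -> d S d]
ddiddSddidd ⇒ ddiddiSiddidd   [S -> i S i]
ddiddiSiddidd ⇒ ddiddiiddidd   [S -> epsilon]

S⇒dSd⇒ddSdd⇒ddiSidd⇒ddidSdidd⇒ddiddSddidd⇒ddiddiSiddidd⇒ddiddiiddidd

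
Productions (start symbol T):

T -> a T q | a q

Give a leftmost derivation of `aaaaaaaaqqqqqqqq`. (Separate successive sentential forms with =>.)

T => aTq => aaTqq => aaaTqqq => aaaaTqqqq => aaaaaTqqqqq => aaaaaaTqqqqqq => aaaaaaaTqqqqqqq => aaaaaaaaqqqqqqqq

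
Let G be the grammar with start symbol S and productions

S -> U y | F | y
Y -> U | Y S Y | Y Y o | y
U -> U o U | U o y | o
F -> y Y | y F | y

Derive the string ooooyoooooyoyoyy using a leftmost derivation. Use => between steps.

S => Uy   [S -> U y]
Uy => Uoyy   [U -> U o y]
Uoyy => Uoyoyy   [U -> U o y]
Uoyoyy => Uoyoyoyy   [U -> U o y]
Uoyoyoyy => UoUoyoyoyy   [U -> U o U]
UoUoyoyoyy => UoyoUoyoyoyy   [U -> U o y]
UoyoUoyoyoyy => UoUoyoUoyoyoyy   [U -> U o U]
UoUoyoUoyoyoyy => ooUoyoUoyoyoyy   [U -> o]
ooUoyoUoyoyoyy => ooooyoUoyoyoyy   [U -> o]
ooooyoUoyoyoyy => ooooyoUoUoyoyoyy   [U -> U o U]
ooooyoUoUoyoyoyy => ooooyoooUoyoyoyy   [U -> o]
ooooyoooUoyoyoyy => ooooyoooooyoyoyy   [U -> o]

S => Uy => Uoyy => Uoyoyy => Uoyoyoyy => UoUoyoyoyy => UoyoUoyoyoyy => UoUoyoUoyoyoyy => ooUoyoUoyoyoyy => ooooyoUoyoyoyy => ooooyoUoUoyoyoyy => ooooyoooUoyoyoyy => ooooyoooooyoyoyy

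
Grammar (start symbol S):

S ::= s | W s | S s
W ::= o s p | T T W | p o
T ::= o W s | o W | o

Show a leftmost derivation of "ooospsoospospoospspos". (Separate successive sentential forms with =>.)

S => Ws   [S ::= W s]
Ws => TTWs   [W ::= T T W]
TTWs => oWTWs   [T ::= o W]
oWTWs => oTTWTWs   [W ::= T T W]
oTTWTWs => ooWsTWTWs   [T ::= o W s]
ooWsTWTWs => ooospsTWTWs   [W ::= o s p]
ooospsTWTWs => ooospsoWWTWs   [T ::= o W]
ooospsoWWTWs => ooospsoospWTWs   [W ::= o s p]
ooospsoospWTWs => ooospsoospospTWs   [W ::= o s p]
ooospsoospospTWs => ooospsoospospoWsWs   [T ::= o W s]
ooospsoospospoWsWs => ooospsoospospoospsWs   [W ::= o s p]
ooospsoospospoospsWs => ooospsoospospoospspos   [W ::= p o]

S => Ws => TTWs => oWTWs => oTTWTWs => ooWsTWTWs => ooospsTWTWs => ooospsoWWTWs => ooospsoospWTWs => ooospsoospospTWs => ooospsoospospoWsWs => ooospsoospospoospsWs => ooospsoospospoospspos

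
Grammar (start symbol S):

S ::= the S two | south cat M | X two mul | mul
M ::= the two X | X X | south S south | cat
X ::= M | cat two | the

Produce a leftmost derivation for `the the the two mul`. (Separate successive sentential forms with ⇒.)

S ⇒ X two mul ⇒ M two mul ⇒ X X two mul ⇒ the X two mul ⇒ the M two mul ⇒ the X X two mul ⇒ the the X two mul ⇒ the the the two mul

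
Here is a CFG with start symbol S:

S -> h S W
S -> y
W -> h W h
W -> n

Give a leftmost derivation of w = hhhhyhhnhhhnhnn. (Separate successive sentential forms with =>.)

S=>hSW=>hhSWW=>hhhSWWW=>hhhhSWWWW=>hhhhyWWWW=>hhhhyhWhWWW=>hhhhyhhWhhWWW=>hhhhyhhnhhWWW=>hhhhyhhnhhhWhWW=>hhhhyhhnhhhnhWW=>hhhhyhhnhhhnhnW=>hhhhyhhnhhhnhnn

S => hSW   [S -> h S W]
hSW => hhSWW   [S -> h S W]
hhSWW => hhhSWWW   [S -> h S W]
hhhSWWW => hhhhSWWWW   [S -> h S W]
hhhhSWWWW => hhhhyWWWW   [S -> y]
hhhhyWWWW => hhhhyhWhWWW   [W -> h W h]
hhhhyhWhWWW => hhhhyhhWhhWWW   [W -> h W h]
hhhhyhhWhhWWW => hhhhyhhnhhWWW   [W -> n]
hhhhyhhnhhWWW => hhhhyhhnhhhWhWW   [W -> h W h]
hhhhyhhnhhhWhWW => hhhhyhhnhhhnhWW   [W -> n]
hhhhyhhnhhhnhWW => hhhhyhhnhhhnhnW   [W -> n]
hhhhyhhnhhhnhnW => hhhhyhhnhhhnhnn   [W -> n]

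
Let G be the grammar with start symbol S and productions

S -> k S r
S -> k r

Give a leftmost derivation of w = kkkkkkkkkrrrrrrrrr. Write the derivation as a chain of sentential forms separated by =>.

S => kSr => kkSrr => kkkSrrr => kkkkSrrrr => kkkkkSrrrrr => kkkkkkSrrrrrr => kkkkkkkSrrrrrrr => kkkkkkkkSrrrrrrrr => kkkkkkkkkrrrrrrrrr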